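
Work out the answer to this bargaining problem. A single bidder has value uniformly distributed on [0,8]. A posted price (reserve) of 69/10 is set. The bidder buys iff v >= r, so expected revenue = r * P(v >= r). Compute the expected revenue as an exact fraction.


Step 1: Posted price r = 69/10, value support [0,8]
Step 2: P(v >= r) = (8 - 69/10)/8 = 11/80
Step 3: Expected revenue = r * P(v >= r) = 69/10 * 11/80
Step 4: Revenue = 759/800

759/800


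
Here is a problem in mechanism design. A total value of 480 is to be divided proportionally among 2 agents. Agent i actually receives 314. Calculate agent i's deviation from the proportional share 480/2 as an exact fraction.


Step 1: Proportional share = 480/2 = 240
Step 2: Agent's actual allocation = 314
Step 3: Excess = 314 - 240 = 74

74


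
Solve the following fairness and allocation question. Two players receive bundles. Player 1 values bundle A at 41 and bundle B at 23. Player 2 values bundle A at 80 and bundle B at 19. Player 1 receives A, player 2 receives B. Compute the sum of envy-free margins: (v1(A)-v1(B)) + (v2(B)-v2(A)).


Step 1: Player 1's margin = v1(A) - v1(B) = 41 - 23 = 18
Step 2: Player 2's margin = v2(B) - v2(A) = 19 - 80 = -61
Step 3: Total margin = 18 + -61 = -43

-43


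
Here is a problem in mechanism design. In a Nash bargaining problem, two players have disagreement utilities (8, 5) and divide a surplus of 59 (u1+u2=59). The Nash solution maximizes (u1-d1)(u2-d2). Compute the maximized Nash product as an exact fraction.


Step 1: The Nash solution splits surplus symmetrically above the disagreement point
Step 2: u1 = (total + d1 - d2)/2 = (59 + 8 - 5)/2 = 31
Step 3: u2 = (total - d1 + d2)/2 = (59 - 8 + 5)/2 = 28
Step 4: Nash product = (31 - 8) * (28 - 5)
Step 5: = 23 * 23 = 529

529


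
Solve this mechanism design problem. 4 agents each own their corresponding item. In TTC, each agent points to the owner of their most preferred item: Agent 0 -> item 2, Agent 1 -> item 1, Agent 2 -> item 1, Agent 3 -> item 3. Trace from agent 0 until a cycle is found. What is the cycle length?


Step 1: Trace the pointer graph from agent 0: 0 -> 2 -> 1 -> 1
Step 2: A cycle is detected when we revisit agent 1
Step 3: The cycle is: 1 -> 1
Step 4: Cycle length = 1

1


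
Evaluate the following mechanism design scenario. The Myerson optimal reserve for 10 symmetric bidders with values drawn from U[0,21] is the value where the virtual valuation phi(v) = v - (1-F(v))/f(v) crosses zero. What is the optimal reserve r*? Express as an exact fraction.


Step 1: For U[0,21], F(v) = v/21 and f(v) = 1/21
Step 2: phi(v) = v - (1 - v/21)/(1/21) = v - (21 - v) = 2v - 21
Step 3: Set phi(r*) = 0: 2r* - 21 = 0
Step 4: r* = 21/2 (the number of bidders n = 10 does not enter)

21/2


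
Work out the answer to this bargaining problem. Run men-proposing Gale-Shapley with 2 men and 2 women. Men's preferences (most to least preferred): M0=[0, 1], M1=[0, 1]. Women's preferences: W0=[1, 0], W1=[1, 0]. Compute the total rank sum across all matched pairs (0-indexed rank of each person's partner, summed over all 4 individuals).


Step 1: Run Gale-Shapley (men propose, women hold best offer):
  M0 proposes to W0; she accepts
  M1 proposes to W0; she switches from M0
  M0 proposes to W1; she accepts
Step 2: Final matching: W0-M1, W1-M0
Step 3: 0-indexed ranks (man's rank of his match, then woman's): 0 + 0 + 1 + 1
Step 4: Total rank sum = 2

2


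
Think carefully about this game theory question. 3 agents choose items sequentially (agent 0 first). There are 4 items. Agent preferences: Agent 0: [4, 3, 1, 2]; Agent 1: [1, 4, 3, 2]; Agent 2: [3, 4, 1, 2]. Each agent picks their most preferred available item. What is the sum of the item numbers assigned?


Step 1: Agent 0 picks item 4
Step 2: Agent 1 picks item 1
Step 3: Agent 2 picks item 3
Step 4: Sum = 4 + 1 + 3 = 8

8


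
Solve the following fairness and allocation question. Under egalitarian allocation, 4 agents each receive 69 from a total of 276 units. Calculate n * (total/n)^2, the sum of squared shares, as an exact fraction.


Step 1: Each agent's share = 276/4 = 69
Step 2: Square of each share = (69)^2 = 4761
Step 3: Sum of squares = 4 * 4761 = 19044

19044


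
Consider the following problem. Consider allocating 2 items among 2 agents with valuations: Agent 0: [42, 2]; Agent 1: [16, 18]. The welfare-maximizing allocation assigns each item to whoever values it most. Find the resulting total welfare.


Step 1: For each item, find the maximum value among all agents.
Step 2: Item 0 -> Agent 0 (value 42)
Step 3: Item 1 -> Agent 1 (value 18)
Step 4: Total welfare = 42 + 18 = 60

60


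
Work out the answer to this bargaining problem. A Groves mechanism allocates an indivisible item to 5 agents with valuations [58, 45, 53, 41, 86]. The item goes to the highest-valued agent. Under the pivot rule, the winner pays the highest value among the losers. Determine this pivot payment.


Step 1: The efficient winner is agent 4 with value 86
Step 2: Other agents' values: [58, 45, 53, 41]
Step 3: Pivot payment = max(others) = 58
Step 4: The winner pays 58

58


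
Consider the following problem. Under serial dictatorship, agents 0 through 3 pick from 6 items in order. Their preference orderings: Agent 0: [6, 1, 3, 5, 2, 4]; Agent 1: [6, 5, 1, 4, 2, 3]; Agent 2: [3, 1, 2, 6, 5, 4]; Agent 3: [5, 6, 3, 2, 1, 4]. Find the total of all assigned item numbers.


Step 1: Agent 0 picks item 6
Step 2: Agent 1 picks item 5
Step 3: Agent 2 picks item 3
Step 4: Agent 3 picks item 2
Step 5: Sum = 6 + 5 + 3 + 2 = 16

16


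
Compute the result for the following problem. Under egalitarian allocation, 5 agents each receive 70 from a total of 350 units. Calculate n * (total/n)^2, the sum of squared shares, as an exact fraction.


Step 1: Each agent's share = 350/5 = 70
Step 2: Square of each share = (70)^2 = 4900
Step 3: Sum of squares = 5 * 4900 = 24500

24500


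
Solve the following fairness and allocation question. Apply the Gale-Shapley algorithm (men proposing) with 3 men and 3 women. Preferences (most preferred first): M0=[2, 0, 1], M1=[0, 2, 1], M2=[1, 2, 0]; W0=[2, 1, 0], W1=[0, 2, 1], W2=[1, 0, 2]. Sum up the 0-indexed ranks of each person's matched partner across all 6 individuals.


Step 1: Run Gale-Shapley (men propose, women hold best offer):
  M0 proposes to W2; she accepts
  M1 proposes to W0; she accepts
  M2 proposes to W1; she accepts
Step 2: Final matching: W0-M1, W1-M2, W2-M0
Step 3: 0-indexed ranks (man's rank of his match, then woman's): 0 + 1 + 0 + 1 + 0 + 1
Step 4: Total rank sum = 3

3


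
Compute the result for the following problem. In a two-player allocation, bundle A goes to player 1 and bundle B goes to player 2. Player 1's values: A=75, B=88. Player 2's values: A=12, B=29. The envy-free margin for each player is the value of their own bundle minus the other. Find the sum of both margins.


Step 1: Player 1's margin = v1(A) - v1(B) = 75 - 88 = -13
Step 2: Player 2's margin = v2(B) - v2(A) = 29 - 12 = 17
Step 3: Total margin = -13 + 17 = 4

4


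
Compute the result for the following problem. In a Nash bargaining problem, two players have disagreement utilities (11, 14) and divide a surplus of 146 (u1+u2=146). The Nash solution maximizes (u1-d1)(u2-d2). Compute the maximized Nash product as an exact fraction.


Step 1: The Nash solution splits surplus symmetrically above the disagreement point
Step 2: u1 = (total + d1 - d2)/2 = (146 + 11 - 14)/2 = 143/2
Step 3: u2 = (total - d1 + d2)/2 = (146 - 11 + 14)/2 = 149/2
Step 4: Nash product = (143/2 - 11) * (149/2 - 14)
Step 5: = 121/2 * 121/2 = 14641/4

14641/4


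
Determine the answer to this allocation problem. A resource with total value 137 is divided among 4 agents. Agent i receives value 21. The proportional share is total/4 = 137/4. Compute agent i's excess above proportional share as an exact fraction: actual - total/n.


Step 1: Proportional share = 137/4
Step 2: Agent's actual allocation = 21
Step 3: Excess = 21 - 137/4 = -53/4

-53/4


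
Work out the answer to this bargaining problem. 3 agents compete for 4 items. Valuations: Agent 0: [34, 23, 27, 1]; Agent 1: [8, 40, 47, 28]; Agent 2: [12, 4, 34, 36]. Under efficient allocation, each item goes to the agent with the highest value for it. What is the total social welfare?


Step 1: For each item, find the maximum value among all agents.
Step 2: Item 0 -> Agent 0 (value 34)
Step 3: Item 1 -> Agent 1 (value 40)
Step 4: Item 2 -> Agent 1 (value 47)
Step 5: Item 3 -> Agent 2 (value 36)
Step 6: Total welfare = 34 + 40 + 47 + 36 = 157

157


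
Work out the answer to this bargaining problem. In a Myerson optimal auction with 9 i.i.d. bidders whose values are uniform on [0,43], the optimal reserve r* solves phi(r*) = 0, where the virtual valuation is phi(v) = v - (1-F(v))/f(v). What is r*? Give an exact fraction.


Step 1: For U[0,43], F(v) = v/43 and f(v) = 1/43
Step 2: phi(v) = v - (1 - v/43)/(1/43) = v - (43 - v) = 2v - 43
Step 3: Set phi(r*) = 0: 2r* - 43 = 0
Step 4: r* = 43/2 (the number of bidders n = 9 does not enter)

43/2


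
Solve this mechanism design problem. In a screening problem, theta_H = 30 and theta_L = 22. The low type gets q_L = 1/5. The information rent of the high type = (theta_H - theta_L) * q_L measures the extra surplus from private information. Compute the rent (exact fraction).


Step 1: theta_H - theta_L = 30 - 22 = 8
Step 2: Information rent = (theta_H - theta_L) * q_L
Step 3: = 8 * 1/5
Step 4: = 8/5

8/5


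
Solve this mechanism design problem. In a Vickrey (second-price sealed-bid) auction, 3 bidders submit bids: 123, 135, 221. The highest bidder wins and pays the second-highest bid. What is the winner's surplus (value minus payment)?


Step 1: Sort bids in descending order: 221, 135, 123
Step 2: The winning bid is the highest: 221
Step 3: The payment equals the second-highest bid: 135
Step 4: Surplus = winner's bid - payment = 221 - 135 = 86

86


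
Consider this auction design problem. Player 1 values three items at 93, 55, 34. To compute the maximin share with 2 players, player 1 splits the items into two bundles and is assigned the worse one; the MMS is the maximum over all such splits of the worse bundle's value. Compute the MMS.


Step 1: Item values = 93, 55, 34
Step 2: Enumerate all 2-bundle partitions and take the smaller bundle:
  Partition 1: {93} vs {55,34} -> bundles 93, 89; min = 89
  Partition 2: {55} vs {93,34} -> bundles 55, 127; min = 55
  Partition 3: {34} vs {93,55} -> bundles 34, 148; min = 34
Step 3: MMS = max(89, 55, 34) = 89

89


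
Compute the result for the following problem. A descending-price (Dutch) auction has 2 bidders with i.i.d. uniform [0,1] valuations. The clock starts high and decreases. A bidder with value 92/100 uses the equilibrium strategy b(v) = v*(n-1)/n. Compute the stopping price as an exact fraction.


Step 1: Dutch auctions are strategically equivalent to first-price auctions
Step 2: The equilibrium bid is b(v) = v*(n-1)/n
Step 3: b = 23/25 * 1/2
Step 4: b = 23/50

23/50


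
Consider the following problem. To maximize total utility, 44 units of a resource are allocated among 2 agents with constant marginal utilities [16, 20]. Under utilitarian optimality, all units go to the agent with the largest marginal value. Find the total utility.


Step 1: The marginal utilities are [16, 20]
Step 2: The highest marginal utility is 20
Step 3: All 44 units go to that agent
Step 4: Total utility = 20 * 44 = 880

880


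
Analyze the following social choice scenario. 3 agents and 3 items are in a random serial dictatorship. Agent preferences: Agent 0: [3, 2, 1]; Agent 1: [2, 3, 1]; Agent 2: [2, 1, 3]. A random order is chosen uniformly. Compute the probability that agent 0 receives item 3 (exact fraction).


Step 1: Agent 0 wants item 3
Step 2: There are 6 possible orderings of agents
Step 3: In 5 orderings, agent 0 gets item 3
Step 4: Probability = 5/6

5/6


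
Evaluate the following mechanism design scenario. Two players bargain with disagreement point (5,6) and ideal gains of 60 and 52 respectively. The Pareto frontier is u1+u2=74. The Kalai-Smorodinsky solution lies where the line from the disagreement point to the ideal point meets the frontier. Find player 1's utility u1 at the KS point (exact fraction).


Step 1: At the KS point, (u1-d1)/r1 = (u2-d2)/r2 = t and u1+u2 = 74
Step 2: u1 = d1 + r1*t and u2 = d2 + r2*t, so (d1 + r1*t) + (d2 + r2*t) = 74
Step 3: t = (74 - 5 - 6)/(60 + 52) = 63/112 = 9/16
Step 4: u1 = d1 + r1*t = 5 + 60 * 9/16 = 155/4
Step 5: (Check: u2 = d2 + r2*t = 141/4; u1+u2 = 155/4 + 141/4 = 74, on the frontier.)

155/4


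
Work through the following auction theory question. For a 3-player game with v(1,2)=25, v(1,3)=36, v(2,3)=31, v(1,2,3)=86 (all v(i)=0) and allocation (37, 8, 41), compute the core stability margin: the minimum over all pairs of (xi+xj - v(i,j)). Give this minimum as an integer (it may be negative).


Step 1: Slack for coalition (1,2): x1+x2 - v12 = 45 - 25 = 20
Step 2: Slack for coalition (1,3): x1+x3 - v13 = 78 - 36 = 42
Step 3: Slack for coalition (2,3): x2+x3 - v23 = 49 - 31 = 18
Step 4: Minimum slack = min(20, 42, 18) = 18, attained by (2,3); no pair can gain by deviating, so the allocation is in the core

18


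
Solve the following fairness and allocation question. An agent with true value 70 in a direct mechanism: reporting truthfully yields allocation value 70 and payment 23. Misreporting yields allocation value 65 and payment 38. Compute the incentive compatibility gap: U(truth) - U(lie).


Step 1: U(truth) = value - payment = 70 - 23 = 47
Step 2: U(lie) = allocation - payment = 65 - 38 = 27
Step 3: IC gap = 47 - 27 = 20

20


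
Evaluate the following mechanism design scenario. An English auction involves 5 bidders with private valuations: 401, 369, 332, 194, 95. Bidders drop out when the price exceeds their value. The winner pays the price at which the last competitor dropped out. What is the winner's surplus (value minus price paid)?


Step 1: Identify the highest value: 401
Step 2: Identify the second-highest value: 369
Step 3: The final price = second-highest value = 369
Step 4: Surplus = 401 - 369 = 32

32


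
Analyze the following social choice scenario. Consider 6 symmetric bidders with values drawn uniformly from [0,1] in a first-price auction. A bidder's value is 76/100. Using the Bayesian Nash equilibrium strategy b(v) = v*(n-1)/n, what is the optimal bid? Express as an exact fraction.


Step 1: The symmetric BNE bidding function is b(v) = v * (n-1) / n
Step 2: Substitute v = 19/25 and n = 6
Step 3: b = 19/25 * 5/6
Step 4: b = 19/30

19/30


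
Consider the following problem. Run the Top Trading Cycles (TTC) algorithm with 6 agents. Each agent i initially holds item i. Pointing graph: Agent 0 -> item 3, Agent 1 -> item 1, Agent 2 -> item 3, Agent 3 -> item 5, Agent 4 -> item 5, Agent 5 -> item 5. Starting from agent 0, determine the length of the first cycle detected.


Step 1: Trace the pointer graph from agent 0: 0 -> 3 -> 5 -> 5
Step 2: A cycle is detected when we revisit agent 5
Step 3: The cycle is: 5 -> 5
Step 4: Cycle length = 1

1


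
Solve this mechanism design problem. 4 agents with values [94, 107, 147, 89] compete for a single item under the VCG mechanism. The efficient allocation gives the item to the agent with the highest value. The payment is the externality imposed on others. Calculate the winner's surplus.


Step 1: The winner is the agent with the highest value: agent 2 with value 147
Step 2: Values of other agents: [94, 107, 89]
Step 3: VCG payment = max of others' values = 107
Step 4: Surplus = 147 - 107 = 40

40


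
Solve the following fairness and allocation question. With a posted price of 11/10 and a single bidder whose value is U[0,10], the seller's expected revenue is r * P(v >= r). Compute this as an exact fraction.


Step 1: Posted price r = 11/10, value support [0,10]
Step 2: P(v >= r) = (10 - 11/10)/10 = 89/100
Step 3: Expected revenue = r * P(v >= r) = 11/10 * 89/100
Step 4: Revenue = 979/1000

979/1000


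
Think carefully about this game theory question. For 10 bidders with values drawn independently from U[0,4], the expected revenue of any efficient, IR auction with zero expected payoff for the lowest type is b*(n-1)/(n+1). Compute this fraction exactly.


Step 1: By Revenue Equivalence, expected revenue = b*(n-1)/(n+1)
Step 2: Substituting n = 10, b = 4
Step 3: Revenue = 4*(10-1)/(10+1) = 4*9/11
Step 4: Revenue = 36/11

36/11


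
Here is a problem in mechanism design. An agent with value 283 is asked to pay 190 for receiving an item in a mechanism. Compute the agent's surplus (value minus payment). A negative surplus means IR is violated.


Step 1: Surplus = value - payment = 283 - 190 = 93
Step 2: IR is satisfied (surplus >= 0)

93


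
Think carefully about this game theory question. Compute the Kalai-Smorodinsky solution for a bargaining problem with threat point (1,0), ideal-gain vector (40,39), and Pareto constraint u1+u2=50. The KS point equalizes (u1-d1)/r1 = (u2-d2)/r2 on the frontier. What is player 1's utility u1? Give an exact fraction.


Step 1: At the KS point, (u1-d1)/r1 = (u2-d2)/r2 = t and u1+u2 = 50
Step 2: u1 = d1 + r1*t and u2 = d2 + r2*t, so (d1 + r1*t) + (d2 + r2*t) = 50
Step 3: t = (50 - 1 - 0)/(40 + 39) = 49/79
Step 4: u1 = d1 + r1*t = 1 + 40 * 49/79 = 2039/79
Step 5: (Check: u2 = d2 + r2*t = 1911/79; u1+u2 = 2039/79 + 1911/79 = 50, on the frontier.)

2039/79


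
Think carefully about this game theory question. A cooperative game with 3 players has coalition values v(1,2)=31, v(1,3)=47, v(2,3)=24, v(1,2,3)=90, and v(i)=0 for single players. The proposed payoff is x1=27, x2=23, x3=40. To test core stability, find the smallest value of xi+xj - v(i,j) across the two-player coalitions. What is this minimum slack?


Step 1: Slack for coalition (1,2): x1+x2 - v12 = 50 - 31 = 19
Step 2: Slack for coalition (1,3): x1+x3 - v13 = 67 - 47 = 20
Step 3: Slack for coalition (2,3): x2+x3 - v23 = 63 - 24 = 39
Step 4: Minimum slack = min(19, 20, 39) = 19, attained by (1,2); no pair can gain by deviating, so the allocation is in the core

19


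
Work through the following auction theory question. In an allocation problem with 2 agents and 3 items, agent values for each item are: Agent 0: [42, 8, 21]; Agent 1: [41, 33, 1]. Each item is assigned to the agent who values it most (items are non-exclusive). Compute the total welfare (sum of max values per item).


Step 1: For each item, find the maximum value among all agents.
Step 2: Item 0 -> Agent 0 (value 42)
Step 3: Item 1 -> Agent 1 (value 33)
Step 4: Item 2 -> Agent 0 (value 21)
Step 5: Total welfare = 42 + 33 + 21 = 96

96


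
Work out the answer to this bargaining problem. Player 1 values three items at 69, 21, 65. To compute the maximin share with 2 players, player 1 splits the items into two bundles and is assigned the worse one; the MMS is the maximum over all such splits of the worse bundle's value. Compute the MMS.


Step 1: Item values = 69, 21, 65
Step 2: Enumerate all 2-bundle partitions and take the smaller bundle:
  Partition 1: {69} vs {21,65} -> bundles 69, 86; min = 69
  Partition 2: {21} vs {69,65} -> bundles 21, 134; min = 21
  Partition 3: {65} vs {69,21} -> bundles 65, 90; min = 65
Step 3: MMS = max(69, 21, 65) = 69

69


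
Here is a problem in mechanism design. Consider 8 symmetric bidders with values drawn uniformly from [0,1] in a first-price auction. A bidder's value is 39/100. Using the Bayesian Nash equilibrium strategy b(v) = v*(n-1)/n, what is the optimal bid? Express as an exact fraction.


Step 1: The symmetric BNE bidding function is b(v) = v * (n-1) / n
Step 2: Substitute v = 39/100 and n = 8
Step 3: b = 39/100 * 7/8
Step 4: b = 273/800

273/800


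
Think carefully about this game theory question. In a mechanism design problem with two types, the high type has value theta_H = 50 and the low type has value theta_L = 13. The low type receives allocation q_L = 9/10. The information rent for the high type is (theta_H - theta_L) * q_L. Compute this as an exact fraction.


Step 1: theta_H - theta_L = 50 - 13 = 37
Step 2: Information rent = (theta_H - theta_L) * q_L
Step 3: = 37 * 9/10
Step 4: = 333/10

333/10


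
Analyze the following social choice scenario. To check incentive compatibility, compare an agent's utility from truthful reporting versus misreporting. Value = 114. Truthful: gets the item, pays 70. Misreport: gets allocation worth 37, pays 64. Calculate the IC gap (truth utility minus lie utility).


Step 1: U(truth) = value - payment = 114 - 70 = 44
Step 2: U(lie) = allocation - payment = 37 - 64 = -27
Step 3: IC gap = 44 - (-27) = 71

71


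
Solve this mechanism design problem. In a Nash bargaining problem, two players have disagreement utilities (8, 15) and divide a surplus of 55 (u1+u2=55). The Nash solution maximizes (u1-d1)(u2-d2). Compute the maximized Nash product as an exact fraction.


Step 1: The Nash solution splits surplus symmetrically above the disagreement point
Step 2: u1 = (total + d1 - d2)/2 = (55 + 8 - 15)/2 = 24
Step 3: u2 = (total - d1 + d2)/2 = (55 - 8 + 15)/2 = 31
Step 4: Nash product = (24 - 8) * (31 - 15)
Step 5: = 16 * 16 = 256

256


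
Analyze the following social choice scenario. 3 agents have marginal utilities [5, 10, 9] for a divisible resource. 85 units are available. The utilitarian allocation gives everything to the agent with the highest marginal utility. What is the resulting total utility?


Step 1: The marginal utilities are [5, 10, 9]
Step 2: The highest marginal utility is 10
Step 3: All 85 units go to that agent
Step 4: Total utility = 10 * 85 = 850

850


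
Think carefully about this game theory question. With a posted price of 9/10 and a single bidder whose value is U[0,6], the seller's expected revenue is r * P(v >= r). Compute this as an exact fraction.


Step 1: Posted price r = 9/10, value support [0,6]
Step 2: P(v >= r) = (6 - 9/10)/6 = 17/20
Step 3: Expected revenue = r * P(v >= r) = 9/10 * 17/20
Step 4: Revenue = 153/200

153/200


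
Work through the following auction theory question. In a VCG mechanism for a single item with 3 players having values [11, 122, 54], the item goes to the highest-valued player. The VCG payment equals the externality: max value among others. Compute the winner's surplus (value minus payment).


Step 1: The winner is the agent with the highest value: agent 1 with value 122
Step 2: Values of other agents: [11, 54]
Step 3: VCG payment = max of others' values = 54
Step 4: Surplus = 122 - 54 = 68

68


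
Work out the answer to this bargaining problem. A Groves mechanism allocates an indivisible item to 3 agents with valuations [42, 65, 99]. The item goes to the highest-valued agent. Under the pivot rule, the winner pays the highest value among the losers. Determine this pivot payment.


Step 1: The efficient winner is agent 2 with value 99
Step 2: Other agents' values: [42, 65]
Step 3: Pivot payment = max(others) = 65
Step 4: The winner pays 65

65


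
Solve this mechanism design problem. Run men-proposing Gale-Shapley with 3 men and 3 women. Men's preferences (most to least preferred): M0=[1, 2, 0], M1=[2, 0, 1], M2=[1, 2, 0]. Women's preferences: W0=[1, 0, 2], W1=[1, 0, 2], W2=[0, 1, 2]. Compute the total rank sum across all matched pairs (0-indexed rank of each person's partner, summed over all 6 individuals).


Step 1: Run Gale-Shapley (men propose, women hold best offer):
  M0 proposes to W1; she accepts
  M1 proposes to W2; she accepts
  M2 proposes to W1; rejected
  M2 proposes to W2; rejected
  M2 proposes to W0; she accepts
Step 2: Final matching: W0-M2, W1-M0, W2-M1
Step 3: 0-indexed ranks (man's rank of his match, then woman's): 2 + 2 + 0 + 1 + 0 + 1
Step 4: Total rank sum = 6

6


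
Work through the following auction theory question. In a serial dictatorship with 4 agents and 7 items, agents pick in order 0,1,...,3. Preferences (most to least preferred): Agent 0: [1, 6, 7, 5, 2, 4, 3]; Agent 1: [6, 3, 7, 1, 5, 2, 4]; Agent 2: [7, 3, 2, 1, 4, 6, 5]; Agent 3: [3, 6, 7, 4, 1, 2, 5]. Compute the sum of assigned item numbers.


Step 1: Agent 0 picks item 1
Step 2: Agent 1 picks item 6
Step 3: Agent 2 picks item 7
Step 4: Agent 3 picks item 3
Step 5: Sum = 1 + 6 + 7 + 3 = 17

17


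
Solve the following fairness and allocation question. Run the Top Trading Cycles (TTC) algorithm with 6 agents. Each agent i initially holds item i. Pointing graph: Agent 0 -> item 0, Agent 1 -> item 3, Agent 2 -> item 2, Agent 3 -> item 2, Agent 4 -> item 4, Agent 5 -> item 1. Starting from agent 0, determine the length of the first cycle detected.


Step 1: Trace the pointer graph from agent 0: 0 -> 0
Step 2: A cycle is detected when we revisit agent 0
Step 3: The cycle is: 0 -> 0
Step 4: Cycle length = 1

1


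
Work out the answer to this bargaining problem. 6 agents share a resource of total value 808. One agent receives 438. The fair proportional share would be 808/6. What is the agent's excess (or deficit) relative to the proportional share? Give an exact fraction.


Step 1: Proportional share = 808/6 = 404/3
Step 2: Agent's actual allocation = 438
Step 3: Excess = 438 - 404/3 = 910/3

910/3


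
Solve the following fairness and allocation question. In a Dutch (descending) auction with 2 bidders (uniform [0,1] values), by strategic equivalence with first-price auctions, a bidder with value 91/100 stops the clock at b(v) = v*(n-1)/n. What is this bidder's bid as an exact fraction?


Step 1: Dutch auctions are strategically equivalent to first-price auctions
Step 2: The equilibrium bid is b(v) = v*(n-1)/n
Step 3: b = 91/100 * 1/2
Step 4: b = 91/200

91/200


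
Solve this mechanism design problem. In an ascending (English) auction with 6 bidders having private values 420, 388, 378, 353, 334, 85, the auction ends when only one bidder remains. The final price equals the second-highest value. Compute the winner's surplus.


Step 1: Identify the highest value: 420
Step 2: Identify the second-highest value: 388
Step 3: The final price = second-highest value = 388
Step 4: Surplus = 420 - 388 = 32

32


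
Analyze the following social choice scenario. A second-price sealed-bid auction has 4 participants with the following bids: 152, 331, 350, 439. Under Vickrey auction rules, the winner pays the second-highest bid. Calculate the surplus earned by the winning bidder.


Step 1: Sort bids in descending order: 439, 350, 331, 152
Step 2: The winning bid is the highest: 439
Step 3: The payment equals the second-highest bid: 350
Step 4: Surplus = winner's bid - payment = 439 - 350 = 89

89


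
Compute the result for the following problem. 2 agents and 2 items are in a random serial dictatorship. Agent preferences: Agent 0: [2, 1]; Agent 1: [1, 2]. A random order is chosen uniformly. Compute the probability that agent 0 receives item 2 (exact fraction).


Step 1: Agent 0 wants item 2
Step 2: There are 2 possible orderings of agents
Step 3: In 2 orderings, agent 0 gets item 2
Step 4: Probability = 2/2 = 1

1


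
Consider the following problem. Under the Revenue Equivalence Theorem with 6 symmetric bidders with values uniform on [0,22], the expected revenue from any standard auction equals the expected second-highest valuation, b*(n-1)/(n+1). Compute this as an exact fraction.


Step 1: By Revenue Equivalence, expected revenue = b*(n-1)/(n+1)
Step 2: Substituting n = 6, b = 22
Step 3: Revenue = 22*(6-1)/(6+1) = 22*5/7
Step 4: Revenue = 110/7

110/7


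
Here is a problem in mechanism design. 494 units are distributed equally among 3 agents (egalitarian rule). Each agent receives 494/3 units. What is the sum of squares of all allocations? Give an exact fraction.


Step 1: Each agent's share = 494/3
Step 2: Square of each share = (494/3)^2 = 244036/9
Step 3: Sum of squares = 3 * 244036/9 = 244036/3

244036/3


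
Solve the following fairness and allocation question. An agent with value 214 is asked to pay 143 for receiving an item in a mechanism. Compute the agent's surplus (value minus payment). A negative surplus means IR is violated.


Step 1: Surplus = value - payment = 214 - 143 = 71
Step 2: IR is satisfied (surplus >= 0)

71


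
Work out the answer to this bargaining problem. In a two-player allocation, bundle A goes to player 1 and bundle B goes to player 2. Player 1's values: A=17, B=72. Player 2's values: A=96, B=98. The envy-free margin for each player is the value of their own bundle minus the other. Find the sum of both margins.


Step 1: Player 1's margin = v1(A) - v1(B) = 17 - 72 = -55
Step 2: Player 2's margin = v2(B) - v2(A) = 98 - 96 = 2
Step 3: Total margin = -55 + 2 = -53

-53


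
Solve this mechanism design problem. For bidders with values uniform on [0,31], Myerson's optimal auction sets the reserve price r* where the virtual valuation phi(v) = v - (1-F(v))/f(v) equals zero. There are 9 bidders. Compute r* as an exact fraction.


Step 1: For U[0,31], F(v) = v/31 and f(v) = 1/31
Step 2: phi(v) = v - (1 - v/31)/(1/31) = v - (31 - v) = 2v - 31
Step 3: Set phi(r*) = 0: 2r* - 31 = 0
Step 4: r* = 31/2 (the number of bidders n = 9 does not enter)

31/2


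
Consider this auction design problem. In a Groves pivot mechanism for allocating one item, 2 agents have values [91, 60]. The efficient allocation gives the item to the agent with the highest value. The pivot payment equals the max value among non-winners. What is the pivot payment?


Step 1: The efficient winner is agent 0 with value 91
Step 2: Other agents' values: [60]
Step 3: Pivot payment = max(others) = 60
Step 4: The winner pays 60

60


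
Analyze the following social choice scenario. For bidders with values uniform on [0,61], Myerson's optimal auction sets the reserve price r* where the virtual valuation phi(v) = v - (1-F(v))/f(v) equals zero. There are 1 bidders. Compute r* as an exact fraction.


Step 1: For U[0,61], F(v) = v/61 and f(v) = 1/61
Step 2: phi(v) = v - (1 - v/61)/(1/61) = v - (61 - v) = 2v - 61
Step 3: Set phi(r*) = 0: 2r* - 61 = 0
Step 4: r* = 61/2 (the number of bidders n = 1 does not enter)

61/2


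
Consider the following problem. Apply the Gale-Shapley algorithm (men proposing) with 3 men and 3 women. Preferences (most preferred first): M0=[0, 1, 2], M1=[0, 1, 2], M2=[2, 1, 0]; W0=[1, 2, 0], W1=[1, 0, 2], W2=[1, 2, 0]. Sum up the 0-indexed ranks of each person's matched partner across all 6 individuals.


Step 1: Run Gale-Shapley (men propose, women hold best offer):
  M0 proposes to W0; she accepts
  M1 proposes to W0; she switches from M0
  M2 proposes to W2; she accepts
  M0 proposes to W1; she accepts
Step 2: Final matching: W0-M1, W1-M0, W2-M2
Step 3: 0-indexed ranks (man's rank of his match, then woman's): 0 + 0 + 1 + 1 + 0 + 1
Step 4: Total rank sum = 3

3


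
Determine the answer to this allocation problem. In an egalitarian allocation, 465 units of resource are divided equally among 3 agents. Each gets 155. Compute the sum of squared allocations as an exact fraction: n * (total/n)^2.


Step 1: Each agent's share = 465/3 = 155
Step 2: Square of each share = (155)^2 = 24025
Step 3: Sum of squares = 3 * 24025 = 72075

72075


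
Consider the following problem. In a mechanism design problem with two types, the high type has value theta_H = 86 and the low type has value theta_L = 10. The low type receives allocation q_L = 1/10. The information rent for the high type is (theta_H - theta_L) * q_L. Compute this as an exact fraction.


Step 1: theta_H - theta_L = 86 - 10 = 76
Step 2: Information rent = (theta_H - theta_L) * q_L
Step 3: = 76 * 1/10
Step 4: = 38/5

38/5


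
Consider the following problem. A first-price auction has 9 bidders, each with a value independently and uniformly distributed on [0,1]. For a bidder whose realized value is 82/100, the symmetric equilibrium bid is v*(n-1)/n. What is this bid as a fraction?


Step 1: The symmetric BNE bidding function is b(v) = v * (n-1) / n
Step 2: Substitute v = 41/50 and n = 9
Step 3: b = 41/50 * 8/9
Step 4: b = 164/225

164/225


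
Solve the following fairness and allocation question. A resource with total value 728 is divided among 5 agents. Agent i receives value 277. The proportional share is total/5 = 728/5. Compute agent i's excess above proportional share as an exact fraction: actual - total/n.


Step 1: Proportional share = 728/5
Step 2: Agent's actual allocation = 277
Step 3: Excess = 277 - 728/5 = 657/5

657/5


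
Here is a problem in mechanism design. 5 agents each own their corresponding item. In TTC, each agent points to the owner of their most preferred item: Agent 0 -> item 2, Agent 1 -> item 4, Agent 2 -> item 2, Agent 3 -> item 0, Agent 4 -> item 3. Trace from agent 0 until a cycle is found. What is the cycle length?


Step 1: Trace the pointer graph from agent 0: 0 -> 2 -> 2
Step 2: A cycle is detected when we revisit agent 2
Step 3: The cycle is: 2 -> 2
Step 4: Cycle length = 1

1


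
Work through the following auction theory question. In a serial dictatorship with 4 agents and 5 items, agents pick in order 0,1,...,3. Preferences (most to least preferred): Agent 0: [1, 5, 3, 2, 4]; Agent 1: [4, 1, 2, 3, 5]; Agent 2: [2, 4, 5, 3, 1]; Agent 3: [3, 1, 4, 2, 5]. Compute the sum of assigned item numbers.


Step 1: Agent 0 picks item 1
Step 2: Agent 1 picks item 4
Step 3: Agent 2 picks item 2
Step 4: Agent 3 picks item 3
Step 5: Sum = 1 + 4 + 2 + 3 = 10

10


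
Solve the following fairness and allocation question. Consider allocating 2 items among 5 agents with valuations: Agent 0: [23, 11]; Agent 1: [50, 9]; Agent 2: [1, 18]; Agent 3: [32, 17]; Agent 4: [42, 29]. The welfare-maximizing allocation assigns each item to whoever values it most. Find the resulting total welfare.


Step 1: For each item, find the maximum value among all agents.
Step 2: Item 0 -> Agent 1 (value 50)
Step 3: Item 1 -> Agent 4 (value 29)
Step 4: Total welfare = 50 + 29 = 79

79


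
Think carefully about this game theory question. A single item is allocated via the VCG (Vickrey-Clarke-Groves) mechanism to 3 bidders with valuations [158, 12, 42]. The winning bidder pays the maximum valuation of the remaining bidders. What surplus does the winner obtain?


Step 1: The winner is the agent with the highest value: agent 0 with value 158
Step 2: Values of other agents: [12, 42]
Step 3: VCG payment = max of others' values = 42
Step 4: Surplus = 158 - 42 = 116

116


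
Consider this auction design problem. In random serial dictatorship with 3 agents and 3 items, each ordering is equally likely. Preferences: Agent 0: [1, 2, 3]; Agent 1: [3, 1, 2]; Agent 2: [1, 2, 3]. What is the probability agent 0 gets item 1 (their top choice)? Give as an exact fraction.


Step 1: Agent 0 wants item 1
Step 2: There are 6 possible orderings of agents
Step 3: In 3 orderings, agent 0 gets item 1
Step 4: Probability = 3/6 = 1/2

1/2


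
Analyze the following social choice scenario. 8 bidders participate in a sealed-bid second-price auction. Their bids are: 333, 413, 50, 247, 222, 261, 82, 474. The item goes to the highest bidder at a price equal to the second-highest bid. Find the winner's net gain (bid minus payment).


Step 1: Sort bids in descending order: 474, 413, 333, 261, 247, 222, 82, 50
Step 2: The winning bid is the highest: 474
Step 3: The payment equals the second-highest bid: 413
Step 4: Surplus = winner's bid - payment = 474 - 413 = 61

61


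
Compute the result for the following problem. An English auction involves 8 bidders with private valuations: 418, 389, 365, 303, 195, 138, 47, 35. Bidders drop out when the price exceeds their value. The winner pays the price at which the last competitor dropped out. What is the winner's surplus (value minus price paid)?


Step 1: Identify the highest value: 418
Step 2: Identify the second-highest value: 389
Step 3: The final price = second-highest value = 389
Step 4: Surplus = 418 - 389 = 29

29


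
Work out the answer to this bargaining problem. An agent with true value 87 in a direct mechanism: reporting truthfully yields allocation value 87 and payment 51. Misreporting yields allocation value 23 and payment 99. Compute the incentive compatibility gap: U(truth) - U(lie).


Step 1: U(truth) = value - payment = 87 - 51 = 36
Step 2: U(lie) = allocation - payment = 23 - 99 = -76
Step 3: IC gap = 36 - (-76) = 112

112


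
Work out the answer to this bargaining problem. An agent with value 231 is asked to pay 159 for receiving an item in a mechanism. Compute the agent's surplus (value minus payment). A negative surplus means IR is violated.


Step 1: Surplus = value - payment = 231 - 159 = 72
Step 2: IR is satisfied (surplus >= 0)

72


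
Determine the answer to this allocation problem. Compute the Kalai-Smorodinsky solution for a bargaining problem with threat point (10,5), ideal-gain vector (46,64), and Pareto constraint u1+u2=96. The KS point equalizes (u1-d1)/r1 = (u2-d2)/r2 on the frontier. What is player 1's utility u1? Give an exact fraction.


Step 1: At the KS point, (u1-d1)/r1 = (u2-d2)/r2 = t and u1+u2 = 96
Step 2: u1 = d1 + r1*t and u2 = d2 + r2*t, so (d1 + r1*t) + (d2 + r2*t) = 96
Step 3: t = (96 - 10 - 5)/(46 + 64) = 81/110
Step 4: u1 = d1 + r1*t = 10 + 46 * 81/110 = 2413/55
Step 5: (Check: u2 = d2 + r2*t = 2867/55; u1+u2 = 2413/55 + 2867/55 = 96, on the frontier.)

2413/55


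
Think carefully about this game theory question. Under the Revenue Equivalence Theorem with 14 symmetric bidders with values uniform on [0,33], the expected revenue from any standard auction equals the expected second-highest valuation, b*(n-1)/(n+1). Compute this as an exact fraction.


Step 1: By Revenue Equivalence, expected revenue = b*(n-1)/(n+1)
Step 2: Substituting n = 14, b = 33
Step 3: Revenue = 33*(14-1)/(14+1) = 33*13/15
Step 4: Revenue = 429/15 = 143/5

143/5


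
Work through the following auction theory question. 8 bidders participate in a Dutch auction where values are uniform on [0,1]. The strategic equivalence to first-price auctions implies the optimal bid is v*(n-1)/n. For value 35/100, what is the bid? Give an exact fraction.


Step 1: Dutch auctions are strategically equivalent to first-price auctions
Step 2: The equilibrium bid is b(v) = v*(n-1)/n
Step 3: b = 7/20 * 7/8
Step 4: b = 49/160

49/160


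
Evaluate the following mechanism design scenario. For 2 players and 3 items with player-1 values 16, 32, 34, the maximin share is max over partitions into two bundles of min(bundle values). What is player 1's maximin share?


Step 1: Item values = 16, 32, 34
Step 2: Enumerate all 2-bundle partitions and take the smaller bundle:
  Partition 1: {16} vs {32,34} -> bundles 16, 66; min = 16
  Partition 2: {32} vs {16,34} -> bundles 32, 50; min = 32
  Partition 3: {34} vs {16,32} -> bundles 34, 48; min = 34
Step 3: MMS = max(16, 32, 34) = 34

34


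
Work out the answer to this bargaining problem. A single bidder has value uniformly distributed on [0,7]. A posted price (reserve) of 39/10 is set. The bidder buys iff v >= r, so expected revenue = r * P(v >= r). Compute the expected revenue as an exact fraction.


Step 1: Posted price r = 39/10, value support [0,7]
Step 2: P(v >= r) = (7 - 39/10)/7 = 31/70
Step 3: Expected revenue = r * P(v >= r) = 39/10 * 31/70
Step 4: Revenue = 1209/700

1209/700


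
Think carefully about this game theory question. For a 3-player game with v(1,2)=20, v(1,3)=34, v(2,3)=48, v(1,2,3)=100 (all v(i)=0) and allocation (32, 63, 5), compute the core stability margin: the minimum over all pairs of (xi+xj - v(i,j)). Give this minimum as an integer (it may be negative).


Step 1: Slack for coalition (1,2): x1+x2 - v12 = 95 - 20 = 75
Step 2: Slack for coalition (1,3): x1+x3 - v13 = 37 - 34 = 3
Step 3: Slack for coalition (2,3): x2+x3 - v23 = 68 - 48 = 20
Step 4: Minimum slack = min(75, 3, 20) = 3, attained by (1,3); no pair can gain by deviating, so the allocation is in the core

3


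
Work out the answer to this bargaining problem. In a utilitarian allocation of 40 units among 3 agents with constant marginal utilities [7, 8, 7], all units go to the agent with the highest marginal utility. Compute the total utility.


Step 1: The marginal utilities are [7, 8, 7]
Step 2: The highest marginal utility is 8
Step 3: All 40 units go to that agent
Step 4: Total utility = 8 * 40 = 320

320
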